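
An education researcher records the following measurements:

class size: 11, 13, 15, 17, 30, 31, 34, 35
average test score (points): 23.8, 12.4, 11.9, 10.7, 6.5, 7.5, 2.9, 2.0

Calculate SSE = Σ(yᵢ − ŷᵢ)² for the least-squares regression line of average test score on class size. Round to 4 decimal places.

n = 8, Σx = 186, Σy = 77.7, Σxy = 1379.5, Σx² = 5046, Σy² = 1087.21
Sxx = Σx² − (Σx)²/n = 5046 − 4324.5 = 721.5
Sxy = Σxy − (Σx)(Σy)/n = 1379.5 − 1806.525 = -427.025
Syy = Σy² − (Σy)²/n = 1087.21 − 754.66125 = 332.54875
b = Sxy/Sxx = -427.025/721.5 = -0.591857
SSE = Syy − b·Sxy = 332.54875 − (-0.591857)·(-427.025) = 79.810911

79.8109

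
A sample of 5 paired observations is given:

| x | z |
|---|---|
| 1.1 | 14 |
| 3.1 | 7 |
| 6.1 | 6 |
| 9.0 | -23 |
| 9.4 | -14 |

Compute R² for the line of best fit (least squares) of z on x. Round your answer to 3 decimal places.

n = 5, Σx = 28.7, Σy = -10, Σxy = -264.9, Σx² = 217.39, Σy² = 1006
Sxx = Σx² − (Σx)²/n = 217.39 − 164.738 = 52.652
Sxy = Σxy − (Σx)(Σy)/n = -264.9 − (-57.4) = -207.5
Syy = Σy² − (Σy)²/n = 1006 − 20 = 986
R² = Sxy²/(Sxx·Syy) = (-207.5)²/(52.652·986) = 0.829363

0.829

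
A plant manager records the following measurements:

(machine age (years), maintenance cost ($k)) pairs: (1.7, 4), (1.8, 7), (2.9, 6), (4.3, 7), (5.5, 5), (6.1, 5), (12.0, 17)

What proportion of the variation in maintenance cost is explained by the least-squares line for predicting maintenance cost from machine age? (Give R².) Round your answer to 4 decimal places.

0.6955

n = 7, Σx = 34.3, Σy = 51, Σxy = 328.9, Σx² = 244.49, Σy² = 489
Sxx = Σx² − (Σx)²/n = 244.49 − 168.07 = 76.42
Sxy = Σxy − (Σx)(Σy)/n = 328.9 − 249.9 = 79
Syy = Σy² − (Σy)²/n = 489 − 371.571429 = 117.428571
R² = Sxy²/(Sxx·Syy) = (79)²/(76.42·117.428571) = 0.695462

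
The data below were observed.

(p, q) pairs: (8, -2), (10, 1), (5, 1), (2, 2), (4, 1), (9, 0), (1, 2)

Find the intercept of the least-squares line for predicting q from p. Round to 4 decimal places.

2.1395

n = 7, Σx = 39, Σy = 5, Σxy = 9, Σx² = 291
Sxx = Σx² − (Σx)²/n = 291 − 217.285714 = 73.714286
Sxy = Σxy − (Σx)(Σy)/n = 9 − 27.857143 = -18.857143
b = Sxy/Sxx = -18.857143/73.714286 = -0.255814
a = ȳ − b·x̄ = 0.714286 − (-0.255814)·5.571429 = 2.139535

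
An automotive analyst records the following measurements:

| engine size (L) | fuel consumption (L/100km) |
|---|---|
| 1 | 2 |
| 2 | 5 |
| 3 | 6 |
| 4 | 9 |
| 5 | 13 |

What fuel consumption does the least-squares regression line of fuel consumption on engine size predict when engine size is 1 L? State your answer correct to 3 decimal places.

1.800

n = 5, Σx = 15, Σy = 35, Σxy = 131, Σx² = 55
Sxx = Σx² − (Σx)²/n = 55 − 45 = 10
Sxy = Σxy − (Σx)(Σy)/n = 131 − 105 = 26
b = Sxy/Sxx = 26/10 = 2.6
a = ȳ − b·x̄ = 7 − 2.6·3 = -0.8
ŷ(1) = a + b·1 = -0.8 + 2.6·1 = 1.8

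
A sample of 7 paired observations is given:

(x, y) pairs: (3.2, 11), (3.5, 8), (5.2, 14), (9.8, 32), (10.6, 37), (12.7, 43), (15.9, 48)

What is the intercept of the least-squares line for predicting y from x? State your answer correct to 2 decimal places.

-1.31

n = 7, Σx = 60.9, Σy = 193, Σxy = 2151.1, Σx² = 672.03
Sxx = Σx² − (Σx)²/n = 672.03 − 529.83 = 142.2
Sxy = Σxy − (Σx)(Σy)/n = 2151.1 − 1679.1 = 472
b = Sxy/Sxx = 472/142.2 = 3.319269
a = ȳ − b·x̄ = 27.571429 − 3.319269·8.7 = -1.306209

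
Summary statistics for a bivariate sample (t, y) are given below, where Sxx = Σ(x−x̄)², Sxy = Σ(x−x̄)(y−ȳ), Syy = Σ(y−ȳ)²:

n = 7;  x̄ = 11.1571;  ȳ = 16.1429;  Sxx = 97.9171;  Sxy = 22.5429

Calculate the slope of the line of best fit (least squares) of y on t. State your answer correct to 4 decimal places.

0.2302

b = Sxy/Sxx = 22.5429/97.9171 = 0.230224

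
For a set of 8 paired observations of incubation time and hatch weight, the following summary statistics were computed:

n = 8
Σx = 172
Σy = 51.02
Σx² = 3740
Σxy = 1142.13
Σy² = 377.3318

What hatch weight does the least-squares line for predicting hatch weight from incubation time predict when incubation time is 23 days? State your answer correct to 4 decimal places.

Sxx = Σx² − (Σx)²/n = 3740 − 3698 = 42
Sxy = Σxy − (Σx)(Σy)/n = 1142.13 − 1096.93 = 45.2
b = Sxy/Sxx = 45.2/42 = 1.076190
a = ȳ − b·x̄ = 6.3775 − 1.076190·21.5 = -16.760595
ŷ(23) = a + b·23 = -16.760595 + 1.076190·23 = 7.991786

7.9918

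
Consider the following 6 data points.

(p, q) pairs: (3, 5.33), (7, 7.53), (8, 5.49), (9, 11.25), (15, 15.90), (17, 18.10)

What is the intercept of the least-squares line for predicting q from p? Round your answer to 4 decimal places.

0.9221

n = 6, Σx = 59, Σy = 63.6, Σxy = 760.07, Σx² = 717
Sxx = Σx² − (Σx)²/n = 717 − 580.166667 = 136.833333
Sxy = Σxy − (Σx)(Σy)/n = 760.07 − 625.4 = 134.67
b = Sxy/Sxx = 134.67/136.833333 = 0.984190
a = ȳ − b·x̄ = 10.6 − 0.984190·9.833333 = 0.922132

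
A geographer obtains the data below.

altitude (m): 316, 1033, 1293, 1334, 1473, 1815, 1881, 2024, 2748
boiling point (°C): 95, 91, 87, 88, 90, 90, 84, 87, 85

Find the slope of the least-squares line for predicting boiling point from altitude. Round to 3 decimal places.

-0.004

n = 9, Σx = 13917, Σy = 797, Σxy = 1217498, Σx² = 25268545
Sxx = Σx² − (Σx)²/n = 25268545 − 21520321 = 3748224
Sxy = Σxy − (Σx)(Σy)/n = 1217498 − 1232427.666667 = -14929.666667
b = Sxy/Sxx = -14929.666667/3748224 = -0.003983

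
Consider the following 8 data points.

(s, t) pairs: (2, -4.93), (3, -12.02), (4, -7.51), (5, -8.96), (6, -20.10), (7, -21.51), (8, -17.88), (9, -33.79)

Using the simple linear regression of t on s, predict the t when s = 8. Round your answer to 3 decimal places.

n = 8, Σx = 44, Σy = -126.7, Σxy = -839.08, Σx² = 284
Sxx = Σx² − (Σx)²/n = 284 − 242 = 42
Sxy = Σxy − (Σx)(Σy)/n = -839.08 − (-696.85) = -142.23
b = Sxy/Sxx = -142.23/42 = -3.386429
a = ȳ − b·x̄ = -15.8375 − (-3.386429)·5.5 = 2.787857
ŷ(8) = a + b·8 = 2.787857 + (-3.386429)·8 = -24.303571

-24.304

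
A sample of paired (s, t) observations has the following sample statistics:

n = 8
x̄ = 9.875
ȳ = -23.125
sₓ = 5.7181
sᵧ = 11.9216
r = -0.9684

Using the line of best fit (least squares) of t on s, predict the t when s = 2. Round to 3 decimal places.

-7.225

b = r · sᵧ/sₓ = -0.9684 · 11.9216/5.7181 = -2.019006
a = ȳ − b·x̄ = -23.125 − (-2.019006)·9.875 = -3.187317
ŷ(2) = a + b·2 = -3.187317 + (-2.019006)·2 = -7.225329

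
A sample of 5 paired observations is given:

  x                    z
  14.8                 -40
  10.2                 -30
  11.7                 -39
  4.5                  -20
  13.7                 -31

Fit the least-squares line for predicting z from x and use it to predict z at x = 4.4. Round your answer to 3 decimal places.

-20.661

n = 5, Σx = 54.9, Σy = -160, Σxy = -1869, Σx² = 667.91
Sxx = Σx² − (Σx)²/n = 667.91 − 602.802 = 65.108
Sxy = Σxy − (Σx)(Σy)/n = -1869 − (-1756.8) = -112.2
b = Sxy/Sxx = -112.2/65.108 = -1.723291
a = ȳ − b·x̄ = -32 − (-1.723291)·10.98 = -13.078270
ŷ(4.4) = a + b·4.4 = -13.078270 + (-1.723291)·4.4 = -20.660748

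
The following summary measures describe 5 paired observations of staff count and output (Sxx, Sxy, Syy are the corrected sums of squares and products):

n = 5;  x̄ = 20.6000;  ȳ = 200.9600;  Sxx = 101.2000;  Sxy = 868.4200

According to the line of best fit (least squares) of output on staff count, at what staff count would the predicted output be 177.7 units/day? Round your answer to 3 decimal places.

b = Sxy/Sxx = 868.42/101.2 = 8.581225
a = ȳ − b·x̄ = 200.96 − 8.581225·20.6 = 24.186759
Set a + b·x = 177.7: x = (177.7 − 24.186759) / 8.581225 = 17.889431

17.889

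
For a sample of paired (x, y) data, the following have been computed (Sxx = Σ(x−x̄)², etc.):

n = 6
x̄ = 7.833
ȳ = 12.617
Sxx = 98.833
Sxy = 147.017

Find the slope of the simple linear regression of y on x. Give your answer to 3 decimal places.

b = Sxy/Sxx = 147.017/98.833 = 1.487529

1.488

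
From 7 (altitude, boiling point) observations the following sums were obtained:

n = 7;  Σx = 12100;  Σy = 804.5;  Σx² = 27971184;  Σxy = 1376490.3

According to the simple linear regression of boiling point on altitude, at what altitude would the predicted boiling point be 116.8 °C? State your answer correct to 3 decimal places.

Sxx = Σx² − (Σx)²/n = 27971184 − 20915714.285714 = 7055469.714286
Sxy = Σxy − (Σx)(Σy)/n = 1376490.3 − 1390635.714286 = -14145.414286
b = Sxy/Sxx = -14145.414286/7055469.714286 = -0.002005
a = ȳ − b·x̄ = 114.928571 − (-0.002005)·1728.571429 = 118.394161
Set a + b·x = 116.8: x = (116.8 − 118.394161) / (-0.002005) = 795.137643

795.138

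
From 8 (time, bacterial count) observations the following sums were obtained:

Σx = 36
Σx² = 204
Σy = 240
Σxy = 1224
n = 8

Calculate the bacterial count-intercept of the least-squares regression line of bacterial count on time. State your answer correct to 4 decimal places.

Sxx = Σx² − (Σx)²/n = 204 − 162 = 42
Sxy = Σxy − (Σx)(Σy)/n = 1224 − 1080 = 144
b = Sxy/Sxx = 144/42 = 3.428571
a = ȳ − b·x̄ = 30 − 3.428571·4.5 = 14.571429

14.5714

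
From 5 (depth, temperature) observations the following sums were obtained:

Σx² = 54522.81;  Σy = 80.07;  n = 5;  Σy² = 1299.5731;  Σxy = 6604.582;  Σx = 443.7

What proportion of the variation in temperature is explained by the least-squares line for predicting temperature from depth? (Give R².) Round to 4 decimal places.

0.9553

Sxx = Σx² − (Σx)²/n = 54522.81 − 39373.938 = 15148.872
Sxy = Σxy − (Σx)(Σy)/n = 6604.582 − 7105.4118 = -500.8298
Syy = Σy² − (Σy)²/n = 1299.5731 − 1282.24098 = 17.33212
R² = Sxy²/(Sxx·Syy) = (-500.8298)²/(15148.872·17.33212) = 0.955319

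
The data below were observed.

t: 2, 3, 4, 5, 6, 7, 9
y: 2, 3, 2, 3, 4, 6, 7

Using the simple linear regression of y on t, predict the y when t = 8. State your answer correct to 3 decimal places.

6.000

n = 7, Σx = 36, Σy = 27, Σxy = 165, Σx² = 220
Sxx = Σx² − (Σx)²/n = 220 − 185.142857 = 34.857143
Sxy = Σxy − (Σx)(Σy)/n = 165 − 138.857143 = 26.142857
b = Sxy/Sxx = 26.142857/34.857143 = 0.75
a = ȳ − b·x̄ = 3.857143 − 0.75·5.142857 = 0
ŷ(8) = a + b·8 = 0 + 0.75·8 = 6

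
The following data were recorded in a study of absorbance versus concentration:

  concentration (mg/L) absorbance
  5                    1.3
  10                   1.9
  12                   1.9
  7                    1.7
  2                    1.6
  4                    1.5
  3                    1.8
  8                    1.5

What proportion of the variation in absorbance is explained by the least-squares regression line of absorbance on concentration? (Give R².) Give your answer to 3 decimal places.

n = 8, Σx = 51, Σy = 13.2, Σxy = 86.8, Σx² = 411, Σy² = 22.1
Sxx = Σx² − (Σx)²/n = 411 − 325.125 = 85.875
Sxy = Σxy − (Σx)(Σy)/n = 86.8 − 84.15 = 2.65
Syy = Σy² − (Σy)²/n = 22.1 − 21.78 = 0.32
R² = Sxy²/(Sxx·Syy) = (2.65)²/(85.875·0.32) = 0.255549

0.256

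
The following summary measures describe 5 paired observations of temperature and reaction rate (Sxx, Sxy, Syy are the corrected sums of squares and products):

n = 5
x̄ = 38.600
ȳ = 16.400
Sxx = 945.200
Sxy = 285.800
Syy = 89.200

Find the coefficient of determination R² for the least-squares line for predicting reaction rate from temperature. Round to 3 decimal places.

0.969

R² = Sxy²/(Sxx·Syy) = (285.8)²/(945.2·89.2) = 0.968804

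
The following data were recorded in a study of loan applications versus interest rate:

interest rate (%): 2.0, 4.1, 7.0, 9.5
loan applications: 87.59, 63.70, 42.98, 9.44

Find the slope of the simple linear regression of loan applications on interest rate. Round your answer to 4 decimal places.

-10.0115

n = 4, Σx = 22.6, Σy = 203.71, Σxy = 826.89, Σx² = 160.06
Sxx = Σx² − (Σx)²/n = 160.06 − 127.69 = 32.37
Sxy = Σxy − (Σx)(Σy)/n = 826.89 − 1150.9615 = -324.0715
b = Sxy/Sxx = -324.0715/32.37 = -10.011477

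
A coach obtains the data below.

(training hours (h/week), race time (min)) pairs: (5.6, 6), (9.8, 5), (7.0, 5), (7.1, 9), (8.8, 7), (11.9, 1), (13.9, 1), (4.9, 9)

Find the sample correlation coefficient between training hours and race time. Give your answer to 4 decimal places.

n = 8, Σx = 69, Σy = 43, Σxy = 313, Σx² = 663.08, Σy² = 299
Sxx = Σx² − (Σx)²/n = 663.08 − 595.125 = 67.955
Sxy = Σxy − (Σx)(Σy)/n = 313 − 370.875 = -57.875
Syy = Σy² − (Σy)²/n = 299 − 231.125 = 67.875
r = Sxy/√(Sxx·Syy) = -57.875/√(4612.445625) = -57.875/67.914988 = -0.852168

-0.8522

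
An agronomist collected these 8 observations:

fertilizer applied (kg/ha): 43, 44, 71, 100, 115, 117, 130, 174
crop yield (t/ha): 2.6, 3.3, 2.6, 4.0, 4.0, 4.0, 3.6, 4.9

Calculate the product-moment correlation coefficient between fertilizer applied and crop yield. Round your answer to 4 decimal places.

0.8650

n = 8, Σx = 794, Σy = 29, Σxy = 3090.2, Σx² = 92916, Σy² = 109.38
Sxx = Σx² − (Σx)²/n = 92916 − 78804.5 = 14111.5
Sxy = Σxy − (Σx)(Σy)/n = 3090.2 − 2878.25 = 211.95
Syy = Σy² − (Σy)²/n = 109.38 − 105.125 = 4.255
r = Sxy/√(Sxx·Syy) = 211.95/√(60044.4325) = 211.95/245.039655 = 0.864962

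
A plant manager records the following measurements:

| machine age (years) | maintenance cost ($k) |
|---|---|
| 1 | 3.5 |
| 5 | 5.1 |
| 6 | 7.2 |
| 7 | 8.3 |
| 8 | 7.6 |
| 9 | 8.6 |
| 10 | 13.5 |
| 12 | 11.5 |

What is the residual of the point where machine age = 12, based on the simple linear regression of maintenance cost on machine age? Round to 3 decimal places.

n = 8, Σx = 58, Σy = 65.3, Σxy = 541.5, Σx² = 500
Sxx = Σx² − (Σx)²/n = 500 − 420.5 = 79.5
Sxy = Σxy − (Σx)(Σy)/n = 541.5 − 473.425 = 68.075
b = Sxy/Sxx = 68.075/79.5 = 0.856289
a = ȳ − b·x̄ = 8.1625 − 0.856289·7.25 = 1.954403
ŷ(12) = 1.954403 + 0.856289·12 = 12.229874
residual = y − ŷ = 11.5 − 12.229874 = -0.729874

-0.730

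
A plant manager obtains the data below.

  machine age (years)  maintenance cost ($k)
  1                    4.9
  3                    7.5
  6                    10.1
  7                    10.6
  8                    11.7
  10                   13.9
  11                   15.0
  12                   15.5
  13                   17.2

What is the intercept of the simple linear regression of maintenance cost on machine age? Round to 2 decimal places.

n = 9, Σx = 71, Σy = 106.4, Σxy = 969.4, Σx² = 693
Sxx = Σx² − (Σx)²/n = 693 − 560.111111 = 132.888889
Sxy = Σxy − (Σx)(Σy)/n = 969.4 − 839.377778 = 130.022222
b = Sxy/Sxx = 130.022222/132.888889 = 0.978428
a = ȳ − b·x̄ = 11.822222 − 0.978428·7.888889 = 4.103512

4.10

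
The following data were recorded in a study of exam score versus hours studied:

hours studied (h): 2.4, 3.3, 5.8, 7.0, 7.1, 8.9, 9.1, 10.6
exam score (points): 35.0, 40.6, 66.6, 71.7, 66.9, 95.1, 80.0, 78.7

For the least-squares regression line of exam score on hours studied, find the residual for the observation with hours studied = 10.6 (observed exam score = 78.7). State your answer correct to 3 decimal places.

n = 8, Σx = 54.2, Σy = 534.6, Σxy = 3989.76, Σx² = 424.08
Sxx = Σx² − (Σx)²/n = 424.08 − 367.205 = 56.875
Sxy = Σxy − (Σx)(Σy)/n = 3989.76 − 3621.915 = 367.845
b = Sxy/Sxx = 367.845/56.875 = 6.467604
a = ȳ − b·x̄ = 66.825 − 6.467604·6.775 = 23.006980
ŷ(10.6) = 23.006980 + 6.467604·10.6 = 91.563587
residual = y − ŷ = 78.7 − 91.563587 = -12.863587

-12.864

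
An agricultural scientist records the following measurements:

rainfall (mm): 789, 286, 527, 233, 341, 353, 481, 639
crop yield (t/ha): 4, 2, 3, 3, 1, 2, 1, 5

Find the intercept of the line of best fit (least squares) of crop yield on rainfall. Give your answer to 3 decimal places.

0.543

n = 8, Σx = 3649, Σy = 21, Σxy = 10731, Σx² = 1916907
Sxx = Σx² − (Σx)²/n = 1916907 − 1664400.125 = 252506.875
Sxy = Σxy − (Σx)(Σy)/n = 10731 − 9578.625 = 1152.375
b = Sxy/Sxx = 1152.375/252506.875 = 0.004564
a = ȳ − b·x̄ = 2.625 − 0.004564·456.125 = 0.543365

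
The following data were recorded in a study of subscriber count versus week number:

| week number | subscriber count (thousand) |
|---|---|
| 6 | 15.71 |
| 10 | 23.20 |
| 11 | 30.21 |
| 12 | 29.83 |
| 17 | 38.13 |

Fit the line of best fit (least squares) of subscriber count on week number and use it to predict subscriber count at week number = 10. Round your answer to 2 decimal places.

n = 5, Σx = 56, Σy = 137.08, Σxy = 1664.74, Σx² = 690
Sxx = Σx² − (Σx)²/n = 690 − 627.2 = 62.8
Sxy = Σxy − (Σx)(Σy)/n = 1664.74 − 1535.296 = 129.444
b = Sxy/Sxx = 129.444/62.8 = 2.061210
a = ȳ − b·x̄ = 27.416 − 2.061210·11.2 = 4.330446
ŷ(10) = a + b·10 = 4.330446 + 2.061210·10 = 24.942548

24.94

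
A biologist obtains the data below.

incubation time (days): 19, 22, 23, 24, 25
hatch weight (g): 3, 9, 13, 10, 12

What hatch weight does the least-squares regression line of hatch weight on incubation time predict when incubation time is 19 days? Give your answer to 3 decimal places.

n = 5, Σx = 113, Σy = 47, Σxy = 1094, Σx² = 2575
Sxx = Σx² − (Σx)²/n = 2575 − 2553.8 = 21.2
Sxy = Σxy − (Σx)(Σy)/n = 1094 − 1062.2 = 31.8
b = Sxy/Sxx = 31.8/21.2 = 1.5
a = ȳ − b·x̄ = 9.4 − 1.5·22.6 = -24.5
ŷ(19) = a + b·19 = -24.5 + 1.5·19 = 4

4.000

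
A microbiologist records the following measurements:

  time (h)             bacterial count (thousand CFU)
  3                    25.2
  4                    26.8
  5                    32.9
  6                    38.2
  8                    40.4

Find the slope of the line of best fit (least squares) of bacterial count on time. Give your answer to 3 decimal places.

n = 5, Σx = 26, Σy = 163.5, Σxy = 899.7, Σx² = 150
Sxx = Σx² − (Σx)²/n = 150 − 135.2 = 14.8
Sxy = Σxy − (Σx)(Σy)/n = 899.7 − 850.2 = 49.5
b = Sxy/Sxx = 49.5/14.8 = 3.344595

3.345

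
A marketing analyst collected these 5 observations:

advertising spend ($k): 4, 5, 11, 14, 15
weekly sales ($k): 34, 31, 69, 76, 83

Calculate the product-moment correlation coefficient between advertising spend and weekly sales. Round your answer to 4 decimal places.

n = 5, Σx = 49, Σy = 293, Σxy = 3359, Σx² = 583, Σy² = 19543
Sxx = Σx² − (Σx)²/n = 583 − 480.2 = 102.8
Sxy = Σxy − (Σx)(Σy)/n = 3359 − 2871.4 = 487.6
Syy = Σy² − (Σy)²/n = 19543 − 17169.8 = 2373.2
r = Sxy/√(Sxx·Syy) = 487.6/√(243964.96) = 487.6/493.928092 = 0.987188

0.9872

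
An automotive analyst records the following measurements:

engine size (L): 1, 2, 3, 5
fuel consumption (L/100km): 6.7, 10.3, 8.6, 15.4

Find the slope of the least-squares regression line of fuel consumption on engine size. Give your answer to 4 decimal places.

n = 4, Σx = 11, Σy = 41, Σxy = 130.1, Σx² = 39
Sxx = Σx² − (Σx)²/n = 39 − 30.25 = 8.75
Sxy = Σxy − (Σx)(Σy)/n = 130.1 − 112.75 = 17.35
b = Sxy/Sxx = 17.35/8.75 = 1.982857

1.9829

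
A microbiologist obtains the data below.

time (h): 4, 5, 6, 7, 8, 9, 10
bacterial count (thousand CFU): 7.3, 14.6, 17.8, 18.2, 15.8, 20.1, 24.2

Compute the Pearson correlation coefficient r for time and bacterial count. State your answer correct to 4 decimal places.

0.8792

n = 7, Σx = 49, Σy = 118, Σxy = 885.7, Σx² = 371, Σy² = 2153.82
Sxx = Σx² − (Σx)²/n = 371 − 343 = 28
Sxy = Σxy − (Σx)(Σy)/n = 885.7 − 826 = 59.7
Syy = Σy² − (Σy)²/n = 2153.82 − 1989.142857 = 164.677143
r = Sxy/√(Sxx·Syy) = 59.7/√(4610.96) = 59.7/67.904050 = 0.879182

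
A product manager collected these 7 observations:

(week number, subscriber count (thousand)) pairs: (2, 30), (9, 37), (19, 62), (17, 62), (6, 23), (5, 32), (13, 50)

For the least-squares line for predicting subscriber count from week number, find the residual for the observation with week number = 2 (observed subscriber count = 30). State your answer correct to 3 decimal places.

n = 7, Σx = 71, Σy = 296, Σxy = 3573, Σx² = 965
Sxx = Σx² − (Σx)²/n = 965 − 720.142857 = 244.857143
Sxy = Σxy − (Σx)(Σy)/n = 3573 − 3002.285714 = 570.714286
b = Sxy/Sxx = 570.714286/244.857143 = 2.330805
a = ȳ − b·x̄ = 42.285714 − 2.330805·10.142857 = 18.644691
ŷ(2) = 18.644691 + 2.330805·2 = 23.306301
residual = y − ŷ = 30 − 23.306301 = 6.693699

6.694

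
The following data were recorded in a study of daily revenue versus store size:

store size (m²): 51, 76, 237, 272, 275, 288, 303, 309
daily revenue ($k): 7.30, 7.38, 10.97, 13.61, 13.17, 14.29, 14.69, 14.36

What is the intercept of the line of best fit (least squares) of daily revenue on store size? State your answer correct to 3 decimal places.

n = 8, Σx = 1811, Σy = 95.77, Σxy = 23860.57, Σx² = 484389
Sxx = Σx² − (Σx)²/n = 484389 − 409965.125 = 74423.875
Sxy = Σxy − (Σx)(Σy)/n = 23860.57 − 21679.93375 = 2180.63625
b = Sxy/Sxx = 2180.63625/74423.875 = 0.029300
a = ȳ − b·x̄ = 11.97125 − 0.029300·226.375 = 5.338412

5.338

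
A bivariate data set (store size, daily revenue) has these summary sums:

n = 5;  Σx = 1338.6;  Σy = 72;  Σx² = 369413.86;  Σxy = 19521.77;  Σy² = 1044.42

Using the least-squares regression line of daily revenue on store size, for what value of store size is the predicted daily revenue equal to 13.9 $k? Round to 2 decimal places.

Sxx = Σx² − (Σx)²/n = 369413.86 − 358369.992 = 11043.868
Sxy = Σxy − (Σx)(Σy)/n = 19521.77 − 19275.84 = 245.93
b = Sxy/Sxx = 245.93/11043.868 = 0.022268
a = ȳ − b·x̄ = 14.4 − 0.022268·267.72 = 8.438286
Set a + b·x = 13.9: x = (13.9 − 8.438286) / 0.022268 = 245.266725

245.27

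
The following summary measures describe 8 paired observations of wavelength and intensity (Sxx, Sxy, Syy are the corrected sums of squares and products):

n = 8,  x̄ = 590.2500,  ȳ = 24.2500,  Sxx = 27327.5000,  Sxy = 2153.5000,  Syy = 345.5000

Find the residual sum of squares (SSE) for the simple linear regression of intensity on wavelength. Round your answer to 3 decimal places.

b = Sxy/Sxx = 2153.5/27327.5 = 0.078803
SSE = Syy − b·Sxy = 345.5 − 0.078803·2153.5 = 175.796871

175.797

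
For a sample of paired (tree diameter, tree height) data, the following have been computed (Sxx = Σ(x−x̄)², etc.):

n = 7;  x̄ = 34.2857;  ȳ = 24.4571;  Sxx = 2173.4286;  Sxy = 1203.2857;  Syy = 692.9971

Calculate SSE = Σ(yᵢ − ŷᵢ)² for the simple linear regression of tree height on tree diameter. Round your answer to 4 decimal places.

26.8163

b = Sxy/Sxx = 1203.2857/2173.4286 = 0.553635
SSE = Syy − b·Sxy = 692.9971 − 0.553635·1203.2857 = 26.816267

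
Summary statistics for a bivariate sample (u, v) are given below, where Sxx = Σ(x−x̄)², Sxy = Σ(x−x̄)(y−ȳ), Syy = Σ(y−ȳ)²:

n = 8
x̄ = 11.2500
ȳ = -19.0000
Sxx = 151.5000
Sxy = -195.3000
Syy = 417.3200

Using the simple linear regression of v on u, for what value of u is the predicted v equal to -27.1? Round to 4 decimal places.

b = Sxy/Sxx = -195.3/151.5 = -1.289109
a = ȳ − b·x̄ = -19 − (-1.289109)·11.25 = -4.497525
Set a + b·x = -27.1: x = (-27.1 − (-4.497525)) / (-1.289109) = 17.533410

17.5334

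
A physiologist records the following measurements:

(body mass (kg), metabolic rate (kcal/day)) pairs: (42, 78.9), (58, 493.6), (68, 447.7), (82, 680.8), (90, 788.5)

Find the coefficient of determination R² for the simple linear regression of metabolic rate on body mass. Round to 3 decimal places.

n = 5, Σx = 340, Σy = 2489.5, Σxy = 189176.8, Σx² = 24576, Σy² = 1535522.35
Sxx = Σx² − (Σx)²/n = 24576 − 23120 = 1456
Sxy = Σxy − (Σx)(Σy)/n = 189176.8 − 169286 = 19890.8
Syy = Σy² − (Σy)²/n = 1535522.35 − 1239522.05 = 296000.3
R² = Sxy²/(Sxx·Syy) = (19890.8)²/(1456·296000.3) = 0.918018

0.918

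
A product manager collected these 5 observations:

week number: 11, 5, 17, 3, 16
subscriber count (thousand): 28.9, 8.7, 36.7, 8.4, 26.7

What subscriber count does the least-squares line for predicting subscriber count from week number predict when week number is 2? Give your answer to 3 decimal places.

6.054

n = 5, Σx = 52, Σy = 109.4, Σxy = 1437.7, Σx² = 700
Sxx = Σx² − (Σx)²/n = 700 − 540.8 = 159.2
Sxy = Σxy − (Σx)(Σy)/n = 1437.7 − 1137.76 = 299.94
b = Sxy/Sxx = 299.94/159.2 = 1.884045
a = ȳ − b·x̄ = 21.88 − 1.884045·10.4 = 2.285930
ŷ(2) = a + b·2 = 2.285930 + 1.884045·2 = 6.054020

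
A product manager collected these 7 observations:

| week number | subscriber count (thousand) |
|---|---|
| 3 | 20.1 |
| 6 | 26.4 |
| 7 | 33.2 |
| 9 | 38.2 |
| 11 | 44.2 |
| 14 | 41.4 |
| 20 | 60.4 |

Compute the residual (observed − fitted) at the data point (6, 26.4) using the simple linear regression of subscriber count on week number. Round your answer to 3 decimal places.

-2.348

n = 7, Σx = 70, Σy = 263.9, Σxy = 3068.7, Σx² = 892
Sxx = Σx² − (Σx)²/n = 892 − 700 = 192
Sxy = Σxy − (Σx)(Σy)/n = 3068.7 − 2639 = 429.7
b = Sxy/Sxx = 429.7/192 = 2.238021
a = ȳ − b·x̄ = 37.7 − 2.238021·10 = 15.319792
ŷ(6) = 15.319792 + 2.238021·6 = 28.747917
residual = y − ŷ = 26.4 − 28.747917 = -2.347917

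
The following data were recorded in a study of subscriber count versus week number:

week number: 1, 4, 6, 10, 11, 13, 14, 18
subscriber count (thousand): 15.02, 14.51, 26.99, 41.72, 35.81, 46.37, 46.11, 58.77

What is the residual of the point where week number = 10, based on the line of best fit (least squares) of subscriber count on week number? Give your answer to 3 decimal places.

n = 8, Σx = 77, Σy = 285.3, Σxy = 3352.32, Σx² = 963
Sxx = Σx² − (Σx)²/n = 963 − 741.125 = 221.875
Sxy = Σxy − (Σx)(Σy)/n = 3352.32 − 2746.0125 = 606.3075
b = Sxy/Sxx = 606.3075/221.875 = 2.732654
a = ȳ − b·x̄ = 35.6625 − 2.732654·9.625 = 9.360710
ŷ(10) = 9.360710 + 2.732654·10 = 36.687245
residual = y − ŷ = 41.72 − 36.687245 = 5.032755

5.033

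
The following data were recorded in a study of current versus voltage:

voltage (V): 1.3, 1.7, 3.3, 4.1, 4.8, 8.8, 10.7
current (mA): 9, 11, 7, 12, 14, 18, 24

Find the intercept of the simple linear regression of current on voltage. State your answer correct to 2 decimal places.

6.05

n = 7, Σx = 34.7, Σy = 95, Σxy = 585.1, Σx² = 247.25
Sxx = Σx² − (Σx)²/n = 247.25 − 172.012857 = 75.237143
Sxy = Σxy − (Σx)(Σy)/n = 585.1 − 470.928571 = 114.171429
b = Sxy/Sxx = 114.171429/75.237143 = 1.517488
a = ȳ − b·x̄ = 13.571429 − 1.517488·4.957143 = 6.049026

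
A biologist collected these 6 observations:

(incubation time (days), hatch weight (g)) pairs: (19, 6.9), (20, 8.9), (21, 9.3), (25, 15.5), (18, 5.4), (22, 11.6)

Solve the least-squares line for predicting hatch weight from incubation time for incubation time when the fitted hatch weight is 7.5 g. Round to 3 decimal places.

n = 6, Σx = 125, Σy = 57.6, Σxy = 1244.3, Σx² = 2635
Sxx = Σx² − (Σx)²/n = 2635 − 2604.166667 = 30.833333
Sxy = Σxy − (Σx)(Σy)/n = 1244.3 − 1200 = 44.3
b = Sxy/Sxx = 44.3/30.833333 = 1.436757
a = ȳ − b·x̄ = 9.6 − 1.436757·20.833333 = -20.332432
Set a + b·x = 7.5: x = (7.5 − (-20.332432)) / 1.436757 = 19.371708

19.372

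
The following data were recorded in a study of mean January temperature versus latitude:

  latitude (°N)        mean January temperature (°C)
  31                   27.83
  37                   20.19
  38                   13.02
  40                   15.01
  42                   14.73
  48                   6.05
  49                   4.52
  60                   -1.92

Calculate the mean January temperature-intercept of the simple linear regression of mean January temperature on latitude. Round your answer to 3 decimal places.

55.766

n = 8, Σx = 345, Σy = 99.43, Σxy = 3720.26, Σx² = 15443
Sxx = Σx² − (Σx)²/n = 15443 − 14878.125 = 564.875
Sxy = Σxy − (Σx)(Σy)/n = 3720.26 − 4287.91875 = -567.65875
b = Sxy/Sxx = -567.65875/564.875 = -1.004928
a = ȳ − b·x̄ = 12.42875 − (-1.004928)·43.125 = 55.766274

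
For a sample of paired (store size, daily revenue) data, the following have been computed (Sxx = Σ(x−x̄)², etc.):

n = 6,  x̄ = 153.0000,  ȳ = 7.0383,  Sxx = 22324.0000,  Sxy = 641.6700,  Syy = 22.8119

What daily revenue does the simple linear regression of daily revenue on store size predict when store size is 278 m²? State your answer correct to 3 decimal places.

10.631

b = Sxy/Sxx = 641.67/22324 = 0.028744
a = ȳ − b·x̄ = 7.0383 − 0.028744·153 = 2.640544
ŷ(278) = a + b·278 = 2.640544 + 0.028744·278 = 10.631238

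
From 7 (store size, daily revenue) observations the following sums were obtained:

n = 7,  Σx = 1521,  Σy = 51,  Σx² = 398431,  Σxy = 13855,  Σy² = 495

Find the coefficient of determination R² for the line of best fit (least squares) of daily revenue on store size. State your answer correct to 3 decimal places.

Sxx = Σx² − (Σx)²/n = 398431 − 330491.571429 = 67939.428571
Sxy = Σxy − (Σx)(Σy)/n = 13855 − 11081.571429 = 2773.428571
Syy = Σy² − (Σy)²/n = 495 − 371.571429 = 123.428571
R² = Sxy²/(Sxx·Syy) = (2773.428571)²/(67939.428571·123.428571) = 0.917268

0.917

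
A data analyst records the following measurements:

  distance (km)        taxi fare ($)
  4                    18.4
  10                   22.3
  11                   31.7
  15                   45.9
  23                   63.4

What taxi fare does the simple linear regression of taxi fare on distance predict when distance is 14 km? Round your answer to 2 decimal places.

39.91

n = 5, Σx = 63, Σy = 181.7, Σxy = 2792, Σx² = 991
Sxx = Σx² − (Σx)²/n = 991 − 793.8 = 197.2
Sxy = Σxy − (Σx)(Σy)/n = 2792 − 2289.42 = 502.58
b = Sxy/Sxx = 502.58/197.2 = 2.548580
a = ȳ − b·x̄ = 36.34 − 2.548580·12.6 = 4.227890
ŷ(14) = a + b·14 = 4.227890 + 2.548580·14 = 39.908012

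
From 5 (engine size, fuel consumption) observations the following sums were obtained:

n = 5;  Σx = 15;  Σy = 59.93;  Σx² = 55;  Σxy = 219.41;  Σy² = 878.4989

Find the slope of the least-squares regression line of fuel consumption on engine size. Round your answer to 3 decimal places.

Sxx = Σx² − (Σx)²/n = 55 − 45 = 10
Sxy = Σxy − (Σx)(Σy)/n = 219.41 − 179.79 = 39.62
b = Sxy/Sxx = 39.62/10 = 3.962

3.962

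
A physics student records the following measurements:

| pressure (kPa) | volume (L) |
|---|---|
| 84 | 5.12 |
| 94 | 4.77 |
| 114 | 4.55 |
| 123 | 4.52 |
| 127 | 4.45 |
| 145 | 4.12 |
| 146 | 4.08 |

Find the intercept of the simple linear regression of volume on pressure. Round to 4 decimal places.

n = 7, Σx = 833, Σy = 31.61, Σxy = 3711.35, Σx² = 102487
Sxx = Σx² − (Σx)²/n = 102487 − 99127 = 3360
Sxy = Σxy − (Σx)(Σy)/n = 3711.35 − 3761.59 = -50.24
b = Sxy/Sxx = -50.24/3360 = -0.014952
a = ȳ − b·x̄ = 4.515714 − (-0.014952)·119 = 6.295048

6.2950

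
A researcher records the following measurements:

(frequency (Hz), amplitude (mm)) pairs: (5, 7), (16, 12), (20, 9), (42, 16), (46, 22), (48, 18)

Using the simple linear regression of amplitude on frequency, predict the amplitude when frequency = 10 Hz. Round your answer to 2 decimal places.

8.34

n = 6, Σx = 177, Σy = 84, Σxy = 2955, Σx² = 6865
Sxx = Σx² − (Σx)²/n = 6865 − 5221.5 = 1643.5
Sxy = Σxy − (Σx)(Σy)/n = 2955 − 2478 = 477
b = Sxy/Sxx = 477/1643.5 = 0.290234
a = ȳ − b·x̄ = 14 − 0.290234·29.5 = 5.438089
ŷ(10) = a + b·10 = 5.438089 + 0.290234·10 = 8.340432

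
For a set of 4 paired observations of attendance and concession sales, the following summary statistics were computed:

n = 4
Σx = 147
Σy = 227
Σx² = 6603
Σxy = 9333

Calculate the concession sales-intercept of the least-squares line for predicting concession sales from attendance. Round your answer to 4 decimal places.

Sxx = Σx² − (Σx)²/n = 6603 − 5402.25 = 1200.75
Sxy = Σxy − (Σx)(Σy)/n = 9333 − 8342.25 = 990.75
b = Sxy/Sxx = 990.75/1200.75 = 0.825109
a = ȳ − b·x̄ = 56.75 − 0.825109·36.75 = 26.427233

26.4272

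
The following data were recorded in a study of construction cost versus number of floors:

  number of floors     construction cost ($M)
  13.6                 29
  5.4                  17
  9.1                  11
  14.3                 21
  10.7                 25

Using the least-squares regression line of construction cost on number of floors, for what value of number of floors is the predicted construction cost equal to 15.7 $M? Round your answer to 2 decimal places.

n = 5, Σx = 53.1, Σy = 103, Σxy = 1154.1, Σx² = 615.91
Sxx = Σx² − (Σx)²/n = 615.91 − 563.922 = 51.988
Sxy = Σxy − (Σx)(Σy)/n = 1154.1 − 1093.86 = 60.24
b = Sxy/Sxx = 60.24/51.988 = 1.158729
a = ȳ − b·x̄ = 20.6 − 1.158729·10.62 = 8.294299
Set a + b·x = 15.7: x = (15.7 − 8.294299) / 1.158729 = 6.391228

6.39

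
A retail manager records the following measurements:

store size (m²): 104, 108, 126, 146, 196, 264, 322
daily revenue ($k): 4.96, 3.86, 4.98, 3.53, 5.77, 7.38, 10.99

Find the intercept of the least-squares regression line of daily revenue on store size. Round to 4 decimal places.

n = 7, Σx = 1266, Σy = 41.47, Σxy = 8693.6, Σx² = 271468
Sxx = Σx² − (Σx)²/n = 271468 − 228965.142857 = 42502.857143
Sxy = Σxy − (Σx)(Σy)/n = 8693.6 − 7500.145714 = 1193.454286
b = Sxy/Sxx = 1193.454286/42502.857143 = 0.028079
a = ȳ − b·x̄ = 5.924286 − 0.028079·180.857143 = 0.845928

0.8459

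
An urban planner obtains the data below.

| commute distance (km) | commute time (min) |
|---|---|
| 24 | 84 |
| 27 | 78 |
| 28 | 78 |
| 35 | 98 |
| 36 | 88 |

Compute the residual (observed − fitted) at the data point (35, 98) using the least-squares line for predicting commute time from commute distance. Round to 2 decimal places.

7.16

n = 5, Σx = 150, Σy = 426, Σxy = 12904, Σx² = 4610
Sxx = Σx² − (Σx)²/n = 4610 − 4500 = 110
Sxy = Σxy − (Σx)(Σy)/n = 12904 − 12780 = 124
b = Sxy/Sxx = 124/110 = 1.127273
a = ȳ − b·x̄ = 85.2 − 1.127273·30 = 51.381818
ŷ(35) = 51.381818 + 1.127273·35 = 90.836364
residual = y − ŷ = 98 − 90.836364 = 7.163636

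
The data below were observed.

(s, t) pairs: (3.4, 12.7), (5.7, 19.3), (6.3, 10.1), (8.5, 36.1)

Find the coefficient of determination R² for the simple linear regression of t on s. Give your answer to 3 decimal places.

0.589

n = 4, Σx = 23.9, Σy = 78.2, Σxy = 523.67, Σx² = 155.99, Σy² = 1939
Sxx = Σx² − (Σx)²/n = 155.99 − 142.8025 = 13.1875
Sxy = Σxy − (Σx)(Σy)/n = 523.67 − 467.245 = 56.425
Syy = Σy² − (Σy)²/n = 1939 − 1528.81 = 410.19
R² = Sxy²/(Sxx·Syy) = (56.425)²/(13.1875·410.19) = 0.588567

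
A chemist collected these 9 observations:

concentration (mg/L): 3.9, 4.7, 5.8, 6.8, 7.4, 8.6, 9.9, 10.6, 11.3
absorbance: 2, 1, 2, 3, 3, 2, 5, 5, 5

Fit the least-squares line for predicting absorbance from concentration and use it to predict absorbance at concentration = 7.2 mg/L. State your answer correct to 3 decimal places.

2.871

n = 9, Σx = 69, Σy = 28, Σxy = 242.9, Σx² = 583.96
Sxx = Σx² − (Σx)²/n = 583.96 − 529 = 54.96
Sxy = Σxy − (Σx)(Σy)/n = 242.9 − 214.666667 = 28.233333
b = Sxy/Sxx = 28.233333/54.96 = 0.513707
a = ȳ − b·x̄ = 3.111111 − 0.513707·7.666667 = -0.827309
ŷ(7.2) = a + b·7.2 = -0.827309 + 0.513707·7.2 = 2.871381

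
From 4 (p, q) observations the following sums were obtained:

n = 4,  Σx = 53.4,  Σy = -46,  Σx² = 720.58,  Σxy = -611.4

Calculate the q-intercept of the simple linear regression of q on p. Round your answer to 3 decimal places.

-16.187

Sxx = Σx² − (Σx)²/n = 720.58 − 712.89 = 7.69
Sxy = Σxy − (Σx)(Σy)/n = -611.4 − (-614.1) = 2.7
b = Sxy/Sxx = 2.7/7.69 = 0.351105
a = ȳ − b·x̄ = -11.5 − 0.351105·13.35 = -16.187256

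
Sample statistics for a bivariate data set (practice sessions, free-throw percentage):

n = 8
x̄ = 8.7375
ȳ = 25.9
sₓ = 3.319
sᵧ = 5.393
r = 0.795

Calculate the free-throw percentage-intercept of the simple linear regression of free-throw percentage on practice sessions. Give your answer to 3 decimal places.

14.613

b = r · sᵧ/sₓ = 0.795 · 5.393/3.319 = 1.291785
a = ȳ − b·x̄ = 25.9 − 1.291785·8.7375 = 14.613027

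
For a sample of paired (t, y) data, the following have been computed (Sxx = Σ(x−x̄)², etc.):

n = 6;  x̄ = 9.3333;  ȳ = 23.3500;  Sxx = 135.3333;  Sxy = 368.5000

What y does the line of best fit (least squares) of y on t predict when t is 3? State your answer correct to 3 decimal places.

6.105

b = Sxy/Sxx = 368.5/135.3333 = 2.722907
a = ȳ − b·x̄ = 23.35 − 2.722907·9.3333 = -2.063709
ŷ(3) = a + b·3 = -2.063709 + 2.722907·3 = 6.105013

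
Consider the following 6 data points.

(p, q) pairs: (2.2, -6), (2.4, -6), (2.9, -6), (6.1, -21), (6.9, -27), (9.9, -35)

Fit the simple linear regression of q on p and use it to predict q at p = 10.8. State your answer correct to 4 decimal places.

n = 6, Σx = 30.4, Σy = -101, Σxy = -705.9, Σx² = 201.84
Sxx = Σx² − (Σx)²/n = 201.84 − 154.026667 = 47.813333
Sxy = Σxy − (Σx)(Σy)/n = -705.9 − (-511.733333) = -194.166667
b = Sxy/Sxx = -194.166667/47.813333 = -4.060931
a = ȳ − b·x̄ = -16.833333 − (-4.060931)·5.066667 = 3.742052
ŷ(10.8) = a + b·10.8 = 3.742052 + (-4.060931)·10.8 = -40.116007

-40.1160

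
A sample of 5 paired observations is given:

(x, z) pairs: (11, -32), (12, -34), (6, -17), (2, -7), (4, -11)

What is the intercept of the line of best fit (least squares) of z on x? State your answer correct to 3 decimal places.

n = 5, Σx = 35, Σy = -101, Σxy = -920, Σx² = 321
Sxx = Σx² − (Σx)²/n = 321 − 245 = 76
Sxy = Σxy − (Σx)(Σy)/n = -920 − (-707) = -213
b = Sxy/Sxx = -213/76 = -2.802632
a = ȳ − b·x̄ = -20.2 − (-2.802632)·7 = -0.581579

-0.582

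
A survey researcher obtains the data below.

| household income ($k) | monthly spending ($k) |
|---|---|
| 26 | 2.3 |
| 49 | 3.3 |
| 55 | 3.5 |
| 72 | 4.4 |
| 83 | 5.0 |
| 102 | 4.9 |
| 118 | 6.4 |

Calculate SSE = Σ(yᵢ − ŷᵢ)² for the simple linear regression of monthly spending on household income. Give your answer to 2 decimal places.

0.52

n = 7, Σx = 505, Σy = 29.8, Σxy = 2400.8, Σx² = 42503, Σy² = 137.76
Sxx = Σx² − (Σx)²/n = 42503 − 36432.142857 = 6070.857143
Sxy = Σxy − (Σx)(Σy)/n = 2400.8 − 2149.857143 = 250.942857
Syy = Σy² − (Σy)²/n = 137.76 − 126.862857 = 10.897143
b = Sxy/Sxx = 250.942857/6070.857143 = 0.041336
SSE = Syy − b·Sxy = 10.897143 − 0.041336·250.942857 = 0.524255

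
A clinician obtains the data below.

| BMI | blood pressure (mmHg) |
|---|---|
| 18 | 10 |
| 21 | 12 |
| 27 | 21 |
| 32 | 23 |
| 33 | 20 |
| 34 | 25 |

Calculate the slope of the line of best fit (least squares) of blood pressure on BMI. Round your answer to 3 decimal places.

n = 6, Σx = 165, Σy = 111, Σxy = 3245, Σx² = 4763
Sxx = Σx² − (Σx)²/n = 4763 − 4537.5 = 225.5
Sxy = Σxy − (Σx)(Σy)/n = 3245 − 3052.5 = 192.5
b = Sxy/Sxx = 192.5/225.5 = 0.853659

0.854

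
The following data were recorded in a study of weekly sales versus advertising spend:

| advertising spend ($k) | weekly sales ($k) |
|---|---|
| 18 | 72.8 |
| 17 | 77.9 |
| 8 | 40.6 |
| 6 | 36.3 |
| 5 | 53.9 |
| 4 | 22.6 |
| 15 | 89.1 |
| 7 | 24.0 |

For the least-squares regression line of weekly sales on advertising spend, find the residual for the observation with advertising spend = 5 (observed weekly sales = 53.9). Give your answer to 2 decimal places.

20.82

n = 8, Σx = 80, Σy = 417.2, Σxy = 5041.7, Σx² = 1028
Sxx = Σx² − (Σx)²/n = 1028 − 800 = 228
Sxy = Σxy − (Σx)(Σy)/n = 5041.7 − 4172 = 869.7
b = Sxy/Sxx = 869.7/228 = 3.814474
a = ȳ − b·x̄ = 52.15 − 3.814474·10 = 14.005263
ŷ(5) = 14.005263 + 3.814474·5 = 33.077632
residual = y − ŷ = 53.9 − 33.077632 = 20.822368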